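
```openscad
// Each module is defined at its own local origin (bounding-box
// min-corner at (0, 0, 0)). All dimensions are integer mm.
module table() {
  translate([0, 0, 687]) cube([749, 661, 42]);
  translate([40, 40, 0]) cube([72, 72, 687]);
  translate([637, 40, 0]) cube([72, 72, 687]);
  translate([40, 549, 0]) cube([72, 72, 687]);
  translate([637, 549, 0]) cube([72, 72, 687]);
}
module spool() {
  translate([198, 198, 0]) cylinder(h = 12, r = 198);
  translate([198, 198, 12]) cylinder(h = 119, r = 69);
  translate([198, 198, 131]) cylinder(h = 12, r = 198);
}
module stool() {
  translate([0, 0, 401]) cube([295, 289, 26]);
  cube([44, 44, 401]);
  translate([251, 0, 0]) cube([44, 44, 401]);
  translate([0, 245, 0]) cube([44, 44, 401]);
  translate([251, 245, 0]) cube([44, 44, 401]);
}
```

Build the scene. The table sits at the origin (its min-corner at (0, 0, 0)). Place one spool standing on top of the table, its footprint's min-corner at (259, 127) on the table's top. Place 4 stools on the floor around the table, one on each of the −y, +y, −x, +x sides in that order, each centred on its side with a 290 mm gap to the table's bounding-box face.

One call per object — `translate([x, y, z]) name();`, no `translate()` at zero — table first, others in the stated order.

table();
translate([259, 127, 729]) spool();
translate([227, -579, 0]) stool();
translate([227, 951, 0]) stool();
translate([-585, 186, 0]) stool();
translate([1039, 186, 0]) stool();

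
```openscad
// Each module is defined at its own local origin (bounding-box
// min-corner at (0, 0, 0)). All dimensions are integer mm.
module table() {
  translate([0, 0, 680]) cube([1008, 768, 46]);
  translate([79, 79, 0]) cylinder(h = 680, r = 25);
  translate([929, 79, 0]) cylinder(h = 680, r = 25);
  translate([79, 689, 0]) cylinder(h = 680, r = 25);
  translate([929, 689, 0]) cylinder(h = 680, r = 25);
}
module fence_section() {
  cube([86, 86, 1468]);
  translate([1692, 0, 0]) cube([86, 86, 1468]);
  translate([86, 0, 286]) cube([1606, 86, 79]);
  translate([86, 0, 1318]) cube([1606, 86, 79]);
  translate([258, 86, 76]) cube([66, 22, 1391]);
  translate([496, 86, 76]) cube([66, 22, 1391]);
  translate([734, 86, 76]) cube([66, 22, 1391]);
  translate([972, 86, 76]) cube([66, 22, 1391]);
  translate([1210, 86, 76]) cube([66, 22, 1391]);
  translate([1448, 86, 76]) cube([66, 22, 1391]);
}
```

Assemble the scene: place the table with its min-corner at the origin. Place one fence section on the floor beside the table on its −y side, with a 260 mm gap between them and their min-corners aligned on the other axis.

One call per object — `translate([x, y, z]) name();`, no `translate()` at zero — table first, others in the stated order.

table();
translate([0, -368, 0]) fence_section();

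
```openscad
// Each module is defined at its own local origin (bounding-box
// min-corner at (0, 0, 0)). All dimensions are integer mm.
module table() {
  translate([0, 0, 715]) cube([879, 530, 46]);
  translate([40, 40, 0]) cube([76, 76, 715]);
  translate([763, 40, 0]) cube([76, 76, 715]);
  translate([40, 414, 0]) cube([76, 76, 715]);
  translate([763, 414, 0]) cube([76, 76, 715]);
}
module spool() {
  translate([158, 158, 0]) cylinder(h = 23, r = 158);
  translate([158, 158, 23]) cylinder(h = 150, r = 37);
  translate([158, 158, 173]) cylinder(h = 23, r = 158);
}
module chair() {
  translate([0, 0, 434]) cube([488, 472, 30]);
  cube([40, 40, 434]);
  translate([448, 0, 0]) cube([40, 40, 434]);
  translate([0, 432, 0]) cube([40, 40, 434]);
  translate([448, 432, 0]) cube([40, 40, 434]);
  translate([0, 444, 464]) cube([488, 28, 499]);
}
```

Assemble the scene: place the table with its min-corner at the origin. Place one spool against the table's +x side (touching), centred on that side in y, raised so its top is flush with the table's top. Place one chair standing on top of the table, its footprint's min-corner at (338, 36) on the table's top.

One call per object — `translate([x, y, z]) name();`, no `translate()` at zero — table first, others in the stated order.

table();
translate([879, 107, 565]) spool();
translate([338, 36, 761]) chair();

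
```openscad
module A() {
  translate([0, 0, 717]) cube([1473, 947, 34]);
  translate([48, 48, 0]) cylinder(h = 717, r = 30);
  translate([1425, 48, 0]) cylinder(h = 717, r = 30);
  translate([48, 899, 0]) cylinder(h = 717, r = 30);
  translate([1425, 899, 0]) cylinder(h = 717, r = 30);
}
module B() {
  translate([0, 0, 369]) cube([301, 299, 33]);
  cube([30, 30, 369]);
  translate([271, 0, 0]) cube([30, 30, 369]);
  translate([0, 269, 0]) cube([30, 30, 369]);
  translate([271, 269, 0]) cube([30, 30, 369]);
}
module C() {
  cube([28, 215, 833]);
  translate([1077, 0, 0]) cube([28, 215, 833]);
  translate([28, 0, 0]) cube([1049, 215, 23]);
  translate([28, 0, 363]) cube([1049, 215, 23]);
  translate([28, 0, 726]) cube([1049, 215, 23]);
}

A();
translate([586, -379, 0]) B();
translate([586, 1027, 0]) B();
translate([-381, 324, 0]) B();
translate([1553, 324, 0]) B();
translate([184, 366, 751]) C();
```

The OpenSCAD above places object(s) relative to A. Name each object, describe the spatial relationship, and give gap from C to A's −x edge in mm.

A is a table. B is a stool. C is a bookshelf. Four stools sit around the table at the −y, +y, −x, +x sides. The bookshelf is on top of the table, centred. The gap from the bookshelf to the table's −x edge is 184 mm.

The bookshelf's min-x is at 184; the table's min-x is 0; gap = 184 mm.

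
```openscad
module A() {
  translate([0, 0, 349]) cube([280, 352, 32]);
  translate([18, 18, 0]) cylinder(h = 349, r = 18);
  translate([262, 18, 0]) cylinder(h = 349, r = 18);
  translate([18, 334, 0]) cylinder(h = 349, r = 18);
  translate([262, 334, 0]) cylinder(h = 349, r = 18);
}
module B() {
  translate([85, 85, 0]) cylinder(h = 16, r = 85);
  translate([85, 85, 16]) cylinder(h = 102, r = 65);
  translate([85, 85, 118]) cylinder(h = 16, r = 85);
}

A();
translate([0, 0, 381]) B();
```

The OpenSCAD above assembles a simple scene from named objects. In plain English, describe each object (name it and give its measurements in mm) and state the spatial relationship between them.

A is a four-legged stool. The seat is 280×352 mm, 32 mm thick, top at z = 381 mm. It stands on four round legs, each 36 mm in diameter, from z = 0 to the seat underside, each leg's axis is inset half a diameter from the nearest pair of seat edges (so the leg's bounding box is flush with the corner).

B is a spool: two coaxial disc flanges of radius 85 mm and thickness 16 mm, joined by a core cylinder of radius 65 mm and height 102 mm. The lower flange rests on z = 0 and the three cylinders share a vertical axis.

The spool is on top of the stool.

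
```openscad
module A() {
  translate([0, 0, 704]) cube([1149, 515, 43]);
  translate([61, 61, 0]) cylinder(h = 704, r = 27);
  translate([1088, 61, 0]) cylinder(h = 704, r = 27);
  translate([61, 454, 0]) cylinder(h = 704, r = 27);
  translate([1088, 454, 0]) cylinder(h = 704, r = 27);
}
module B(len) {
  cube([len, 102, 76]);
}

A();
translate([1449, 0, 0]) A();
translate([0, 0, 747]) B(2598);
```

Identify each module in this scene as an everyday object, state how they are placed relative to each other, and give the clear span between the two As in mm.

A is a table. B is a beam. A beam spans the tops of two tables. The clear span between the two tables is 300 mm.

Second table starts at x = 1449; first ends at x = 1149; clear span = 1449 − 1149 = 300 mm.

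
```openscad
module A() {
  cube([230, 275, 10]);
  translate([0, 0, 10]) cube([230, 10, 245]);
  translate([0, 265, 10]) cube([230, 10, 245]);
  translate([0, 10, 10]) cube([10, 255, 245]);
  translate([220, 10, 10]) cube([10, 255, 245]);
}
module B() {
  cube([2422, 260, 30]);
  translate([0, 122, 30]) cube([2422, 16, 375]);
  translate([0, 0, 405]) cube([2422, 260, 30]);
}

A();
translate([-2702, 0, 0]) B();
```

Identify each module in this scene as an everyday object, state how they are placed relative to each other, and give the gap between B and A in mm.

The I-beam's nearest face is 280 mm from the open box's −x face.

A is an open box. B is an I-beam. The I-beam is on the floor beside the open box on its −x side. The gap between the I-beam and the open box is 280 mm.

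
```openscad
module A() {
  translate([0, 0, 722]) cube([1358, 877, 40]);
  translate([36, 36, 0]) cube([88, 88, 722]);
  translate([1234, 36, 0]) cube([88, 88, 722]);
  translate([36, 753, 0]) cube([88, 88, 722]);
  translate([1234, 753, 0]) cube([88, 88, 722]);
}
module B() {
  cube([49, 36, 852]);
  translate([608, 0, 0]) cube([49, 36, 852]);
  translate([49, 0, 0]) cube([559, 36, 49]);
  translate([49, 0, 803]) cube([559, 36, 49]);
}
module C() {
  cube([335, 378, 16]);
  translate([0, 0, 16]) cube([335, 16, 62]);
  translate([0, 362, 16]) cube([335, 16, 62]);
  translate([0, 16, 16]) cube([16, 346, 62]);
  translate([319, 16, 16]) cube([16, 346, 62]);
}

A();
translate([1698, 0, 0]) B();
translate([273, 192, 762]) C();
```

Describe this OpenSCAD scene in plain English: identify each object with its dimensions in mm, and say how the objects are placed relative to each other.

A is a table with a 1358×877 mm rectangular top, 40 mm thick, top surface at z = 762 mm, supported by four 88×88 mm square legs, each inset 36 mm from the nearest pair of top edges, running from the floor.

B is a picture frame with a 559×754 mm rectangular opening (x by z) and a uniform 49 mm border on every side. Frame depth is 36 mm along y. It is built from two vertical stiles running the full outside height and two horizontal rails spanning the gap between the stiles.

C is an open-topped rectangular box: outside dimensions 335×378×78 mm, with a uniform wall and base thickness of 16 mm. The base is a full 335×378 slab on the floor; four walls sit on top of the base. The front and back walls (the −y and +y sides) span the full width; the two side walls fit between them.

The picture frame is on the floor beside the table on its +x side. The open box is on top of the table.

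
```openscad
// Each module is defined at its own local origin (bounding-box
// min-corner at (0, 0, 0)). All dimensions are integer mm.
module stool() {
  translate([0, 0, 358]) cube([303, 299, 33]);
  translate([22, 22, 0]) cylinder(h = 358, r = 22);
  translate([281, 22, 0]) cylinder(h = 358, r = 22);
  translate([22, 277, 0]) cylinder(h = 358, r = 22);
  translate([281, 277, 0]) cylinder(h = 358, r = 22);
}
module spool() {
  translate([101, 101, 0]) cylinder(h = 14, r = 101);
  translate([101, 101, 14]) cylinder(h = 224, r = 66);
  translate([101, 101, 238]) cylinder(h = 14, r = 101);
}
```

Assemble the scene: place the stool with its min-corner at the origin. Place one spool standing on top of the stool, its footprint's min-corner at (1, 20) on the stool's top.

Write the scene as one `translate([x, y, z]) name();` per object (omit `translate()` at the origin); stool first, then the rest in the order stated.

stool();
translate([1, 20, 391]) spool();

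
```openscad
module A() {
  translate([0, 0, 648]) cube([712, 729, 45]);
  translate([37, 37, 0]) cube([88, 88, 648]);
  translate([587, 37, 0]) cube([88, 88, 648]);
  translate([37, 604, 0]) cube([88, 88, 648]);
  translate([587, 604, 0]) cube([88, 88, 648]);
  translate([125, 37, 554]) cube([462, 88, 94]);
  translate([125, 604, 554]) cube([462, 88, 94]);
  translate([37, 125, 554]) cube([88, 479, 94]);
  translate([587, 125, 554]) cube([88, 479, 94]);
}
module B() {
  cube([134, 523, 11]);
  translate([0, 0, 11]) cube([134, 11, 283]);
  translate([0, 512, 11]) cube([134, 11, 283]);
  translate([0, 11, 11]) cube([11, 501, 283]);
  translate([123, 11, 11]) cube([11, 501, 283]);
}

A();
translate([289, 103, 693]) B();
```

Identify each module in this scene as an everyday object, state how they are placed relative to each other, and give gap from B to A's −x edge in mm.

The open box's min-x is at 289; the table's min-x is 0; gap = 289 mm.

A is a table. B is an open box. The open box is on top of the table, centred. The gap from the open box to the table's −x edge is 289 mm.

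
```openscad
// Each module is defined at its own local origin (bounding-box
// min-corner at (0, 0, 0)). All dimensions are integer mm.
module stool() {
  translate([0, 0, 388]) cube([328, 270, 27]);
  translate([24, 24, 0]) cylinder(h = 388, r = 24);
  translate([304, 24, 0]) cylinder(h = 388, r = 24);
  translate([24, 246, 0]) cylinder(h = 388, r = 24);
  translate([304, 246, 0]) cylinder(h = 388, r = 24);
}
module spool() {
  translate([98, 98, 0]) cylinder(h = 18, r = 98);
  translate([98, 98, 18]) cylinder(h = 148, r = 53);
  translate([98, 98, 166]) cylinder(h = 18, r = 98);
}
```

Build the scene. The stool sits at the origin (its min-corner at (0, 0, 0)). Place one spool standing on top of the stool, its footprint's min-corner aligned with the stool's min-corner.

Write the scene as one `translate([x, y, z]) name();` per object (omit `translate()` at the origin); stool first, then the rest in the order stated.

stool();
translate([0, 0, 415]) spool();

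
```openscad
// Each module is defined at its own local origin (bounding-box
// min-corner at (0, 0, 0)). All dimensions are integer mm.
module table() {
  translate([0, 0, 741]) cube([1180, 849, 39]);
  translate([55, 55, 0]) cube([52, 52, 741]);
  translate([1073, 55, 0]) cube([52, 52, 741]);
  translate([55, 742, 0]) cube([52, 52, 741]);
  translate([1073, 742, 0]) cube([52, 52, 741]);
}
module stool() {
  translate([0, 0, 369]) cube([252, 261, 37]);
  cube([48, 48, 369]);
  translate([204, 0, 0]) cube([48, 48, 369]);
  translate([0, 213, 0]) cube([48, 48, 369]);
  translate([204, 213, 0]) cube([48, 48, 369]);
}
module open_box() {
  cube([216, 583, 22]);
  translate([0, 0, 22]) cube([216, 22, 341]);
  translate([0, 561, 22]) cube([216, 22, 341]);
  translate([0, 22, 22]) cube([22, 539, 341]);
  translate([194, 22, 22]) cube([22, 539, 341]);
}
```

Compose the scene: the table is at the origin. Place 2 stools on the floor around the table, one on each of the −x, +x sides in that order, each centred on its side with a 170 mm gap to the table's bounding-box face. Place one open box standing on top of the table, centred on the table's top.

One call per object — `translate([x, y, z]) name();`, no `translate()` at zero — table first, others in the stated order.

table();
translate([-422, 294, 0]) stool();
translate([1350, 294, 0]) stool();
translate([482, 133, 780]) open_box();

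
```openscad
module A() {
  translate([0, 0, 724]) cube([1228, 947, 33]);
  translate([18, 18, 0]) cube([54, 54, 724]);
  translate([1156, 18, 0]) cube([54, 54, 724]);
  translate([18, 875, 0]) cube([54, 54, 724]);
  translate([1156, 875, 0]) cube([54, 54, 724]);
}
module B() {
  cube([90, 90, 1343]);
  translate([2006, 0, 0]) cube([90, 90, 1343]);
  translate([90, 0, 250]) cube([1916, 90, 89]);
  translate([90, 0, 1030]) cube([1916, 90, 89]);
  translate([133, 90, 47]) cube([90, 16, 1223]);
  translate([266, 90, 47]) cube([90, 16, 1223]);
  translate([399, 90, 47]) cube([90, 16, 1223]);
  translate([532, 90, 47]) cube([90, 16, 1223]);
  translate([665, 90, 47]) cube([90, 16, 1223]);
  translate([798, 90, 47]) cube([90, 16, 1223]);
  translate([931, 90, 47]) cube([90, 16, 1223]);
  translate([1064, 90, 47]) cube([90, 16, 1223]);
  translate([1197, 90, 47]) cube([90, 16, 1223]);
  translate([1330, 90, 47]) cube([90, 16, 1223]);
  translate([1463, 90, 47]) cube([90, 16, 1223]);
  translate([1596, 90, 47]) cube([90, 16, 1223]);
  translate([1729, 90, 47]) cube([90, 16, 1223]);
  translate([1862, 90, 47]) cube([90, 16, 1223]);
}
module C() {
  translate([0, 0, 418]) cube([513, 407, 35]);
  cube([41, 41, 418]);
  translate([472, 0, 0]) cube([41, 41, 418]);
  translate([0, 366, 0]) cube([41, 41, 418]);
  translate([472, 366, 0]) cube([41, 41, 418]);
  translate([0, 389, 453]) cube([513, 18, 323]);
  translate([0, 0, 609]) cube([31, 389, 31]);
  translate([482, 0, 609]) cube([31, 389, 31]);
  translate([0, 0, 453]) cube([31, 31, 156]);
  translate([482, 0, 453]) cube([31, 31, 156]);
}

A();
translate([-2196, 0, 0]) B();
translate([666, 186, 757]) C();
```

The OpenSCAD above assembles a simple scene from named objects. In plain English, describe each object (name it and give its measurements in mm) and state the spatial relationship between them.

A is a table with a 1228×947 mm rectangular top, 33 mm thick, top surface at z = 757 mm, supported by four 54×54 mm square legs, each inset 18 mm from the nearest pair of top edges, running from the floor.

B is a fence section. Two 90×90 mm posts, 1343 mm tall, stand on the floor with a clear span of 1916 mm between their inner faces. Two horizontal rails of 90×89 mm section span the gap between the posts with their undersides at z = 250 mm and z = 1030 mm, flush with the posts' −y face. 14 pickets, each 90 mm wide, 16 mm thick and 1223 mm tall, are fixed to the +y face of the rails with their bottoms at z = 47 mm, evenly spaced across the span with equal gaps (rounded down to the nearest mm) at the −x end and between each pair — any rounding remainder accumulates at the +x end.

C is a chair: 513×407 mm seat, 35 mm thick, top at z = 453 mm, on four 41 mm square corner legs flush with the seat edges. A 18 mm thick backrest slab spans the full seat width, extending 323 mm above the seat top, its back face flush with the seat's +y edge. Two armrests of 31×31 mm section run along each side from the seat's front edge to the front of the backrest, top faces 187 mm above the seat top and outer faces flush with the seat's x-edges; a 31×31 mm post under the front of each armrest stands on the seat at the front corner.

The fence section is on the floor beside the table on its −x side. The chair is on top of the table.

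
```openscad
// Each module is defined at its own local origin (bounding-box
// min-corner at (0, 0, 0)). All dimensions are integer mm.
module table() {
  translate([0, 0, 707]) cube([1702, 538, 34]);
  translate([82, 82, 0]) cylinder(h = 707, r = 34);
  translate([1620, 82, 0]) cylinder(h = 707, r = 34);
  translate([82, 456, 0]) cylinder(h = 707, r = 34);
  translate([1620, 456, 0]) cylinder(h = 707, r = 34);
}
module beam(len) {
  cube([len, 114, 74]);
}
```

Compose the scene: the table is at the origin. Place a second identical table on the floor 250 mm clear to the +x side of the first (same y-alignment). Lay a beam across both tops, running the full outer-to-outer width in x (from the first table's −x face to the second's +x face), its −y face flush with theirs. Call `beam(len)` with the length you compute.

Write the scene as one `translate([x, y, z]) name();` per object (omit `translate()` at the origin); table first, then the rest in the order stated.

table();
translate([1952, 0, 0]) table();
translate([0, 0, 741]) beam(3654);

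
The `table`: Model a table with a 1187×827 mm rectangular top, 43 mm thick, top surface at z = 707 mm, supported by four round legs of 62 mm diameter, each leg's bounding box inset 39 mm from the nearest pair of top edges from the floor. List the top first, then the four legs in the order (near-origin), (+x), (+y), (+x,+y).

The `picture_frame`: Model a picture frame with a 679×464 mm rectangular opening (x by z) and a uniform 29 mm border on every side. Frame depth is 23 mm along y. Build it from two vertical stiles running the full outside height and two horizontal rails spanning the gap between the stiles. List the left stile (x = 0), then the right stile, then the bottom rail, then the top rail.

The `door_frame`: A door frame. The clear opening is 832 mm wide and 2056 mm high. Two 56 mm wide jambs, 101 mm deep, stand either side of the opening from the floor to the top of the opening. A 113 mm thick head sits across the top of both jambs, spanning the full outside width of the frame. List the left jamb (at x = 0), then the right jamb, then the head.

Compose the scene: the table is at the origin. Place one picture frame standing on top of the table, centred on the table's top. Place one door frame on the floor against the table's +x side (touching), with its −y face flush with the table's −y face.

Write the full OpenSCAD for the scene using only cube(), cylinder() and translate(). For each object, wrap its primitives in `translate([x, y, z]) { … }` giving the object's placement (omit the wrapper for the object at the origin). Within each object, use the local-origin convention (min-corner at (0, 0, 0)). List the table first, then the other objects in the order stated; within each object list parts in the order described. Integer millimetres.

translate([0, 0, 664]) cube([1187, 827, 43]);
translate([70, 70, 0]) cylinder(h = 664, r = 31);
translate([1117, 70, 0]) cylinder(h = 664, r = 31);
translate([70, 757, 0]) cylinder(h = 664, r = 31);
translate([1117, 757, 0]) cylinder(h = 664, r = 31);
translate([225, 402, 707]) {
  cube([29, 23, 522]);
  translate([708, 0, 0]) cube([29, 23, 522]);
  translate([29, 0, 0]) cube([679, 23, 29]);
  translate([29, 0, 493]) cube([679, 23, 29]);
}
translate([1187, 0, 0]) {
  cube([56, 101, 2056]);
  translate([888, 0, 0]) cube([56, 101, 2056]);
  translate([0, 0, 2056]) cube([944, 101, 113]);
}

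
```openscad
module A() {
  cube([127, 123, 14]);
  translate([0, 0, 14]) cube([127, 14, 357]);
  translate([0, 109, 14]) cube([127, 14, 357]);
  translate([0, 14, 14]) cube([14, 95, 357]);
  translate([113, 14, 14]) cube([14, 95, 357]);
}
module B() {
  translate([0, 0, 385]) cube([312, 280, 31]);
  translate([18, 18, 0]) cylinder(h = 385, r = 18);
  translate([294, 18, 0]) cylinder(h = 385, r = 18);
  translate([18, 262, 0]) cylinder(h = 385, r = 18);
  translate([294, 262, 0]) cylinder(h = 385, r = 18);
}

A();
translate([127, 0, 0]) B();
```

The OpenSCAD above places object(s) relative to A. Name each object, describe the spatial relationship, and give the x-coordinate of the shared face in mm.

A is an open box. B is a stool. The stool is against the open box's +x side, with their −y faces flush. The x-coordinate of the shared face is 127 mm.

The open box's +x face and the stool's −x face are both at x = 127 mm.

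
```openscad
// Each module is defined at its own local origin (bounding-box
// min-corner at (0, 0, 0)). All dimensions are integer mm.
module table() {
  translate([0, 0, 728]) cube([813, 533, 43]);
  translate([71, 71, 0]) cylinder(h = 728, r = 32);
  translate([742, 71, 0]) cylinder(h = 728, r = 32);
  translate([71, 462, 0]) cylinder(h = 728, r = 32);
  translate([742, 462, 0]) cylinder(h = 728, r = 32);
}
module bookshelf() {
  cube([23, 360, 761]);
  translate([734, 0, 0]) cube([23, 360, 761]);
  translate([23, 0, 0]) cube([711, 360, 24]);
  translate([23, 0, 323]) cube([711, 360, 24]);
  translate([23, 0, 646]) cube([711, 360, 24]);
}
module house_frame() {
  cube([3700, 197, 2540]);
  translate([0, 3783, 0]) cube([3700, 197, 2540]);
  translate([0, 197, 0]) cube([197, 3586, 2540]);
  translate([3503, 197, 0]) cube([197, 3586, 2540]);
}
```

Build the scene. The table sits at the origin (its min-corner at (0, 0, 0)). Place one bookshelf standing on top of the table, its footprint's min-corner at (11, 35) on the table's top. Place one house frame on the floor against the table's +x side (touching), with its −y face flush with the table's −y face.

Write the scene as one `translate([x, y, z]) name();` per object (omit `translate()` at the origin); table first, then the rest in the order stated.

table();
translate([11, 35, 771]) bookshelf();
translate([813, 0, 0]) house_frame();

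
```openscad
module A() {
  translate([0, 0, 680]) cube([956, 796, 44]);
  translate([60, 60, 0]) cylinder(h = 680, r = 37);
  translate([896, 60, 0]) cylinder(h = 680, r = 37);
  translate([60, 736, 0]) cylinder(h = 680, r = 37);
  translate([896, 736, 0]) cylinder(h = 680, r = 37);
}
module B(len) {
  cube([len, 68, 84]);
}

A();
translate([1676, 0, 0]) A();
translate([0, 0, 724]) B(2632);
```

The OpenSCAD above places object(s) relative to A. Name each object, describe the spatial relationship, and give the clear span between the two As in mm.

Second table starts at x = 1676; first ends at x = 956; clear span = 1676 − 956 = 720 mm.

A is a table. B is a beam. A beam spans the tops of two tables. The clear span between the two tables is 720 mm.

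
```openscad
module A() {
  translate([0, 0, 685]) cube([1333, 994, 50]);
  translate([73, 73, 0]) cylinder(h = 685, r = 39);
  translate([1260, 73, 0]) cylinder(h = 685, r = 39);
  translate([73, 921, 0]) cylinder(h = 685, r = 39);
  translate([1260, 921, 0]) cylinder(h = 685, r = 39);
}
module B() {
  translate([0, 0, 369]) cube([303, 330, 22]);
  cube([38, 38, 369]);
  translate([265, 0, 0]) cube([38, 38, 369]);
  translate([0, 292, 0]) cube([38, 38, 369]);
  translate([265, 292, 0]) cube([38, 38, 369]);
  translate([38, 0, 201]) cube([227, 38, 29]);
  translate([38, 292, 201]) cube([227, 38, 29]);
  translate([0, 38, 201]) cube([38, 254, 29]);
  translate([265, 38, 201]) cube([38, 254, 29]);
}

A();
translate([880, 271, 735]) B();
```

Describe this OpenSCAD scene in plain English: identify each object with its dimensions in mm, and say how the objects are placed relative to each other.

A is a table: top 1333 mm (x) × 994 mm (y), 50 mm thick, upper face at z = 735 mm, on four round legs of 78 mm diameter, each leg's bounding box inset 34 mm from the nearest pair of top edges, running from z = 0 to the bottom of the top.

B is a four-legged stool. The seat is 303×330 mm, 22 mm thick, top at z = 391 mm. It stands on four square legs, each 38×38 mm in cross-section, from z = 0 to the seat underside, each flush with a corner of the seat. Four stretchers, 38 mm wide and 29 mm tall, connect adjacent legs with their undersides at z = 201 mm, each running between the inner faces of the legs it joins and aligned with the legs' outer faces on the other axis.

The stool is on top of the table.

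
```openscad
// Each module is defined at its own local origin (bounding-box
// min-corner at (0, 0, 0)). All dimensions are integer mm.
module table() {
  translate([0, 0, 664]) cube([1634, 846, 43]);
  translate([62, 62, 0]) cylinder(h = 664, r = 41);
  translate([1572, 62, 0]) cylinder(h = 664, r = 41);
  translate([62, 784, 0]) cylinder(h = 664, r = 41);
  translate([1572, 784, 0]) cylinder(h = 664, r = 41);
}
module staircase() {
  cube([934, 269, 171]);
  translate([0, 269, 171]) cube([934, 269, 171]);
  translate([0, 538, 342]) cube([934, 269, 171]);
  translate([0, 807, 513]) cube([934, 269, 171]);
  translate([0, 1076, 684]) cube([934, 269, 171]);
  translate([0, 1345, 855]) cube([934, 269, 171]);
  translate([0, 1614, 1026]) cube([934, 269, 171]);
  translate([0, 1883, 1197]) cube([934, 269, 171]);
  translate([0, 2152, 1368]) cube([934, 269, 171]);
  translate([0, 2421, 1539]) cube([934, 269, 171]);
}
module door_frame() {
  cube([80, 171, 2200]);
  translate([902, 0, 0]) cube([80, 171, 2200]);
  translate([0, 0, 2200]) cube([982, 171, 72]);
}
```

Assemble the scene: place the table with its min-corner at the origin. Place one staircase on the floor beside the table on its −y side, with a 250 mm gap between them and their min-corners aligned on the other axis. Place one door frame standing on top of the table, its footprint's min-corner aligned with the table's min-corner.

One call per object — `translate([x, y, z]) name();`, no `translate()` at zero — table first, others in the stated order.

table();
translate([0, -2940, 0]) staircase();
translate([0, 0, 707]) door_frame();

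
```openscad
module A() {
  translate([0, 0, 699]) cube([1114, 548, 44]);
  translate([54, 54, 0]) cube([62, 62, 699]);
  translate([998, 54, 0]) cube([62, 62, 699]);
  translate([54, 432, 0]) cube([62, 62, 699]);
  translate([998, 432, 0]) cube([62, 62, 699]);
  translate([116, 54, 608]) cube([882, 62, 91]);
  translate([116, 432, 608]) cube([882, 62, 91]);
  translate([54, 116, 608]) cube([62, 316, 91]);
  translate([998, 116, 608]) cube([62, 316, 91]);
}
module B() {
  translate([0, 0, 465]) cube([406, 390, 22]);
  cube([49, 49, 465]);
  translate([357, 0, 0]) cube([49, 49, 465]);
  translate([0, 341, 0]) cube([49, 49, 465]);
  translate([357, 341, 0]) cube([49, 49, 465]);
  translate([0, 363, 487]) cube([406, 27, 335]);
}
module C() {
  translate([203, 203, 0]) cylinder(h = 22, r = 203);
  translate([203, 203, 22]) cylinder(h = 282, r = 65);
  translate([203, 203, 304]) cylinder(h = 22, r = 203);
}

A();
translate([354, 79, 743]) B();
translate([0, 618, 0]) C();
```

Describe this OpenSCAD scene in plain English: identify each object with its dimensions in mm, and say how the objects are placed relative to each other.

A is a rectangular dining table. The top is 1114×548×44 mm with its upper surface at z = 743 mm. It stands on four 62×62 mm square legs, each inset 54 mm from the nearest pair of top edges, running from the floor to the underside of the top. Four apron rails, 62 mm thick and 91 mm tall, run between adjacent legs with their top edges flush with the underside of the top and their outer faces flush with the legs' outer faces.

B is a chair: 406×390 mm seat, 22 mm thick, top at z = 487 mm, on four 49 mm square corner legs flush with the seat edges. A 27 mm thick backrest slab spans the full seat width, extending 335 mm above the seat top, its back face flush with the seat's +y edge.

C is a spool: two coaxial disc flanges of radius 203 mm and thickness 22 mm, joined by a core cylinder of radius 65 mm and height 282 mm. The lower flange rests on z = 0 and the three cylinders share a vertical axis.

The chair is on top of the table, centred. The spool is on the floor beside the table on its +y side.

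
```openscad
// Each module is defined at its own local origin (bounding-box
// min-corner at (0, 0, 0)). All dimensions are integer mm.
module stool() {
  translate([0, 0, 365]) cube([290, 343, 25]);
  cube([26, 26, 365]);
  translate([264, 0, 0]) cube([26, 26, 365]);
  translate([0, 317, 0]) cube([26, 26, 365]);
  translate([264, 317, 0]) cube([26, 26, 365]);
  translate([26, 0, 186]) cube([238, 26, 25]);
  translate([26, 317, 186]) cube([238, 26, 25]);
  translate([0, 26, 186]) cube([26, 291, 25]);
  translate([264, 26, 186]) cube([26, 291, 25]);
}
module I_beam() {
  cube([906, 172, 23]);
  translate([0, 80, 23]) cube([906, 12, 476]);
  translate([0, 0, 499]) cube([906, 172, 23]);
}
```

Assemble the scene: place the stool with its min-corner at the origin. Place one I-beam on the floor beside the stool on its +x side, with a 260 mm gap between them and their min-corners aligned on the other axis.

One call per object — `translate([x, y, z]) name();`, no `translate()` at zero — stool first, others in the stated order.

stool();
translate([550, 0, 0]) I_beam();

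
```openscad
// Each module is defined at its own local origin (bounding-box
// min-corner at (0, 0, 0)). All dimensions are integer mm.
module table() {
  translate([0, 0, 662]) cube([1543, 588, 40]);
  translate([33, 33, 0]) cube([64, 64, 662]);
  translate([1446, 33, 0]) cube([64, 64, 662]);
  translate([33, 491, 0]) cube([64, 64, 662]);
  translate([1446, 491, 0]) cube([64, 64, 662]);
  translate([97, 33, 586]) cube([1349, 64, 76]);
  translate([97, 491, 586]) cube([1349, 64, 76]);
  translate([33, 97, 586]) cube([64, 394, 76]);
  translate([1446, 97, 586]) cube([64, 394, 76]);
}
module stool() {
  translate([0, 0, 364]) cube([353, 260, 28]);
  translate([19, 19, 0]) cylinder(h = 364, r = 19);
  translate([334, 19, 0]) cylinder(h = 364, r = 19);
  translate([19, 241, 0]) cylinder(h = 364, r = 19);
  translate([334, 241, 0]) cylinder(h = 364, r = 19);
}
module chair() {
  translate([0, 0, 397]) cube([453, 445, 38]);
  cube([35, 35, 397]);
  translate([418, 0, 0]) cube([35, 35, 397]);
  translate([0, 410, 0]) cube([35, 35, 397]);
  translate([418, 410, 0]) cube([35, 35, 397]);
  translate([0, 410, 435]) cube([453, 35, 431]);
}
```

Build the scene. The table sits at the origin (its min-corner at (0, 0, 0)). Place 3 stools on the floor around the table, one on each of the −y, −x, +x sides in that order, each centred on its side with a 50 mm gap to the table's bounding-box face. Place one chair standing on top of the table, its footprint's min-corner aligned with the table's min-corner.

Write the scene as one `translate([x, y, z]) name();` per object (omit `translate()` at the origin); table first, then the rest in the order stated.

table();
translate([595, -310, 0]) stool();
translate([-403, 164, 0]) stool();
translate([1593, 164, 0]) stool();
translate([0, 0, 702]) chair();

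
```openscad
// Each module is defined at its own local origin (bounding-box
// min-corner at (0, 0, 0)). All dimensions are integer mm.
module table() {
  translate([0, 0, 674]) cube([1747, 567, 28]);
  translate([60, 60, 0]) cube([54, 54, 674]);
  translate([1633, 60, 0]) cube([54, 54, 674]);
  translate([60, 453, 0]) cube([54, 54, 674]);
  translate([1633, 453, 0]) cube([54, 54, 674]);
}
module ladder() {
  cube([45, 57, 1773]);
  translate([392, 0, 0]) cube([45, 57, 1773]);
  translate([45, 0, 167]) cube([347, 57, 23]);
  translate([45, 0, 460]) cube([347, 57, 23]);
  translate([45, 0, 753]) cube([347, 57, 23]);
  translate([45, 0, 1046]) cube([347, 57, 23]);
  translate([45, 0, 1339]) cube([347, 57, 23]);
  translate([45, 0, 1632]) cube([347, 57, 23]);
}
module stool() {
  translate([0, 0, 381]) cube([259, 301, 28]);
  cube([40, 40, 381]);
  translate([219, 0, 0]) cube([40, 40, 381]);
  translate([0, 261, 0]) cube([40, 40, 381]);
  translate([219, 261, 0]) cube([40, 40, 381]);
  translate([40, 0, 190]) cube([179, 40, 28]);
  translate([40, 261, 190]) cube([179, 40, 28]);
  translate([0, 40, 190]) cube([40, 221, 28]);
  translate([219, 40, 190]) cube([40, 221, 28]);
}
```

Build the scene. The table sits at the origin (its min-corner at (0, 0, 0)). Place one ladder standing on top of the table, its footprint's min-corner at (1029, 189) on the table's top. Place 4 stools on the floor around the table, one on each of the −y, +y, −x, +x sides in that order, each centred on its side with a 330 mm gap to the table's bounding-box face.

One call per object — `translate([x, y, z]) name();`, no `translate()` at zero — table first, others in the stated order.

table();
translate([1029, 189, 702]) ladder();
translate([744, -631, 0]) stool();
translate([744, 897, 0]) stool();
translate([-589, 133, 0]) stool();
translate([2077, 133, 0]) stool();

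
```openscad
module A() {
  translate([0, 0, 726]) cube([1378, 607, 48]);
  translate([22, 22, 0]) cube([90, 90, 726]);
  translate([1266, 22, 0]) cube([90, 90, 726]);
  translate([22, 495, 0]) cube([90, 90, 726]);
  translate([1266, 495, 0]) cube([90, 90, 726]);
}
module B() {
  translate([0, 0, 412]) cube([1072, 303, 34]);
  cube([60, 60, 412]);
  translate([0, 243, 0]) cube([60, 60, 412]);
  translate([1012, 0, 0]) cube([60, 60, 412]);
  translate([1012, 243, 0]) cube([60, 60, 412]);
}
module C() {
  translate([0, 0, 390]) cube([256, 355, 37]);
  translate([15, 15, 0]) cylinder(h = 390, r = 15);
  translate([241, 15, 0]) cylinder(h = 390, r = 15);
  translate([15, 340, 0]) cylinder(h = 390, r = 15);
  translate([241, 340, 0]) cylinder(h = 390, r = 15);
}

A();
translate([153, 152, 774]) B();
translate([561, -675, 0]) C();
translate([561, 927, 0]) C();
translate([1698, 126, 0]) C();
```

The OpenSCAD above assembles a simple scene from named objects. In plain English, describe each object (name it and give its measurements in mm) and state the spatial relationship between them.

A is a table with a 1378×607 mm rectangular top, 48 mm thick, top surface at z = 774 mm, supported by four 90×90 mm square legs, each inset 22 mm from the nearest pair of top edges, running from the floor.

B is a bench: a 1072×303 mm seat slab, 34 mm thick, top at z = 446 mm, on four 60×60 mm square legs flush with the seat corners and standing on z = 0.

C is a four-legged stool. The seat is a 256×355×37 mm slab whose top surface is at z = 427 mm; four round legs, each 30 mm in diameter, run from the floor (z = 0) to the underside of the seat, each leg's axis is inset half a diameter from the nearest pair of seat edges (so the leg's bounding box is flush with the corner).

The bench is on top of the table, centred. Three stools sit around the table at the −y, +y, +x sides.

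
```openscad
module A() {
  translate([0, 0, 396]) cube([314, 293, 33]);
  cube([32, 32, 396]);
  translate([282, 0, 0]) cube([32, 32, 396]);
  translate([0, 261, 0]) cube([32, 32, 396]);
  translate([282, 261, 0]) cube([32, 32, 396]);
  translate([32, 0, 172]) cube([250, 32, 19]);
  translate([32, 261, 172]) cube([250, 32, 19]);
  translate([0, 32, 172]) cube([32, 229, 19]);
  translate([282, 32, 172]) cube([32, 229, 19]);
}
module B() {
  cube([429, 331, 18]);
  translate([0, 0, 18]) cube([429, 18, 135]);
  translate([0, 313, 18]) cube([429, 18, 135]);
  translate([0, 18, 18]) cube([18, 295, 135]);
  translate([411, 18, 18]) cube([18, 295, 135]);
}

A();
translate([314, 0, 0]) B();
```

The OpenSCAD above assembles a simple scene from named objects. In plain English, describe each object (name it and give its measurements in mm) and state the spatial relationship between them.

A is a four-legged stool. The seat is 314×293 mm, 33 mm thick, top at z = 429 mm. It stands on four square legs, each 32×32 mm in cross-section, from z = 0 to the seat underside, each flush with a corner of the seat. Four stretchers, 32 mm wide and 19 mm tall, connect adjacent legs with their undersides at z = 172 mm, each running between the inner faces of the legs it joins and aligned with the legs' outer faces on the other axis.

B is an open storage box with external size 429×331×153 mm and wall thickness 18 mm (the base is also 18 mm thick). The base covers the whole footprint; the four walls stand on the base, with the y-facing walls full-width and the x-facing walls fitting between their inner faces.

The open box is against the stool's +x side, with their −y faces flush.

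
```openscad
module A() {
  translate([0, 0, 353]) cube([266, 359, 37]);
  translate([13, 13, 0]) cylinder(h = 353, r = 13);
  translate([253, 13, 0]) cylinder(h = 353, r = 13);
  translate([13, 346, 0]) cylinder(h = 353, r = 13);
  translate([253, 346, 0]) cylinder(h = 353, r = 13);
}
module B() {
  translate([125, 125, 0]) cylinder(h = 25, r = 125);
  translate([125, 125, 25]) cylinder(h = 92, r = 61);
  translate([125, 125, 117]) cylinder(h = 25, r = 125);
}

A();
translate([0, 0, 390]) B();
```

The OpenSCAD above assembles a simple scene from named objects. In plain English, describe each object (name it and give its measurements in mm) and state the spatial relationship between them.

A is a four-legged stool. The seat is 266×359 mm, 37 mm thick, top at z = 390 mm. It stands on four round legs, each 26 mm in diameter, from z = 0 to the seat underside, each leg's axis is inset half a diameter from the nearest pair of seat edges (so the leg's bounding box is flush with the corner).

B is a spool: two coaxial disc flanges of radius 125 mm and thickness 25 mm, joined by a core cylinder of radius 61 mm and height 92 mm. The lower flange rests on z = 0 and the three cylinders share a vertical axis.

The spool is on top of the stool.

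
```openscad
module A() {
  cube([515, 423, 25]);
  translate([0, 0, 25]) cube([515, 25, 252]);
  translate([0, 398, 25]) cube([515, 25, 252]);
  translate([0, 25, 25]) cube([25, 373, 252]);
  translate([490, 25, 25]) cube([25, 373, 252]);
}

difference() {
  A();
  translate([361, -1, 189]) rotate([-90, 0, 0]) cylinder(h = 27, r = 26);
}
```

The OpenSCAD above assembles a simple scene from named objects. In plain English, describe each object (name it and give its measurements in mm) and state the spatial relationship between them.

A is an open storage box with external size 515×423×277 mm and wall thickness 25 mm (the base is also 25 mm thick). The base covers the whole footprint; the four walls stand on the base, with the y-facing walls full-width and the x-facing walls fitting between their inner faces.

The open box has a circular hole of radius 26 mm through its front wall, centred at (x = 361, z = 189).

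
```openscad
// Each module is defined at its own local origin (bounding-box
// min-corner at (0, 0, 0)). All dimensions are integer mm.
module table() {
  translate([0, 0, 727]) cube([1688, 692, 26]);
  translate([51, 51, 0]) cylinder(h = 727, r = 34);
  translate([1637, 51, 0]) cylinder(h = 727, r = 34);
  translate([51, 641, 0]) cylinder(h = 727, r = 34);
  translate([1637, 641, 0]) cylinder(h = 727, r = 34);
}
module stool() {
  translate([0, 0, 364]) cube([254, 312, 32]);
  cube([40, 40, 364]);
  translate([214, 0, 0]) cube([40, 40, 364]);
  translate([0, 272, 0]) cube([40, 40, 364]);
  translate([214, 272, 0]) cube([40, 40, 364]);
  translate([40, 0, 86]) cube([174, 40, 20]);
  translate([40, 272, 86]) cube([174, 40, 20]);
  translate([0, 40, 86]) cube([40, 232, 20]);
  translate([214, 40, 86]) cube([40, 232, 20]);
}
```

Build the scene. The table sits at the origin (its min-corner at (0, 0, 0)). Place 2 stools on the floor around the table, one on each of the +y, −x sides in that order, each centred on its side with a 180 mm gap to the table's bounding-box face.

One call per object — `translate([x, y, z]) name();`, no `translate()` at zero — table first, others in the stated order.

table();
translate([717, 872, 0]) stool();
translate([-434, 190, 0]) stool();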